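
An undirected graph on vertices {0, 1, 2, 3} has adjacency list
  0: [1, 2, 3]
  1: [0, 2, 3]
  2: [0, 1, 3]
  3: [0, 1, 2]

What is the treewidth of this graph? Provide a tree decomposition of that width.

Treewidth 3.
Bags: B1 = {0, 1, 2, 3}
Tree: (single bag)

A single bag containing all 4 vertices is trivially a valid decomposition of width 3. For the lower bound, the 4 vertices {0, 1, 2, 3} are pairwise adjacent, and any tree decomposition puts a clique entirely inside one bag — forcing width ≥ 3. Therefore the treewidth is 3.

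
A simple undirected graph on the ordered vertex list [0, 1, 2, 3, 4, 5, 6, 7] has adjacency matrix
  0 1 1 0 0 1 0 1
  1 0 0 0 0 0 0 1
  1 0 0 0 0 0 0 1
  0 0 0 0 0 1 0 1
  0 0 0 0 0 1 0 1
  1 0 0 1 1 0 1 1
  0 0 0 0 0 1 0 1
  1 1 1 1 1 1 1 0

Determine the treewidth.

2

A width-2 tree decomposition is:
Bags: B1 = {0, 5, 7}  B2 = {4, 5, 7}  B3 = {0, 2, 7}  B4 = {3, 5, 7}  B5 = {0, 1, 7}  B6 = {5, 6, 7}
Tree: B1–B2, B1–B3, B1–B4, B3–B5, B4–B6
Each bag holds 3 vertices, so the decomposition has width 2, which upper-bounds the treewidth. On the other hand G contains the 3-clique {0, 1, 7}. A clique must lie in a single bag of any decomposition, so no decomposition can have width below 2. Combining the bounds, tw(G) = 2.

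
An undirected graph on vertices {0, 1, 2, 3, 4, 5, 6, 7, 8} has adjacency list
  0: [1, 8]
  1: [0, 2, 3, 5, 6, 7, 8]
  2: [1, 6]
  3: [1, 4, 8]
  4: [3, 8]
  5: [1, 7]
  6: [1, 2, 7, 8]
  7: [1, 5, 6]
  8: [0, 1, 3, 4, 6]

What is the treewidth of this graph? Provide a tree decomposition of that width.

Treewidth 2.
One optimal decomposition is:
Bags: B1 = {1, 6, 8}  B2 = {1, 3, 8}  B3 = {3, 4, 8}  B4 = {0, 1, 8}  B5 = {1, 2, 6}  B6 = {1, 6, 7}  B7 = {1, 5, 7}
Tree: B1–B2, B2–B3, B2–B4, B1–B5, B1–B6, B6–B7

Each bag holds 3 vertices, so the decomposition has width 2, which upper-bounds the treewidth. On the other hand G contains the 3-clique {0, 1, 8}. A clique must lie in a single bag of any decomposition, so no decomposition can have width below 2. Therefore the treewidth is 2.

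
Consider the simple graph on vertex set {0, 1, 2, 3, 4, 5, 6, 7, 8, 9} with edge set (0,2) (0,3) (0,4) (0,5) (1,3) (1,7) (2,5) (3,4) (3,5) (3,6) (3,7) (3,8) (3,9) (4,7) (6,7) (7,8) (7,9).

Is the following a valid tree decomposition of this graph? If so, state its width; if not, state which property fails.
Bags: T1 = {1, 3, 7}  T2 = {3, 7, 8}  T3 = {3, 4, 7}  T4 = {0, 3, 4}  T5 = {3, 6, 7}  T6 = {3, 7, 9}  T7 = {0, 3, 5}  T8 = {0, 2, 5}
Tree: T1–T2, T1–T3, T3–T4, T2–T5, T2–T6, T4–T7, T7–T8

Yes; width 2.

Checking the three conditions: (i) the bags cover all of {0, 1, 2, 3, 4, 5, 6, 7, 8, 9}; (ii) for each edge, some bag contains both endpoints; (iii) the bags containing any fixed vertex form a subtree. All hold, so the decomposition is valid with width 3 − 1 = 2.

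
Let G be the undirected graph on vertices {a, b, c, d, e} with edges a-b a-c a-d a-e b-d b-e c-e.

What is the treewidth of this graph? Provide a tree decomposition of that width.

Each bag holds 3 vertices, so the decomposition has width 2, which upper-bounds the treewidth. For the lower bound, the 3 vertices {a, b, d} are pairwise adjacent, and any tree decomposition puts a clique entirely inside one bag — forcing width ≥ 2. Therefore the treewidth is 2.

Treewidth 2.
Bags: B1 = {a, b, e}  B2 = {a, b, d}  B3 = {a, c, e}
Tree: B1–B2, B1–B3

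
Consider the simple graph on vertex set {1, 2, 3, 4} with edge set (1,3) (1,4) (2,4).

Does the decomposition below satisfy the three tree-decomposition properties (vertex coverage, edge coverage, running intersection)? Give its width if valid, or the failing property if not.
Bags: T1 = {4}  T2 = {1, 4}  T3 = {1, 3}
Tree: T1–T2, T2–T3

A tree decomposition must satisfy three properties: every vertex lies in some bag; for every edge, both endpoints lie together in some bag; and for every vertex, the bags containing it form a connected subtree. Here vertex 2 appears in no bag, so the decomposition is invalid.

No — vertex 2 appears in no bag.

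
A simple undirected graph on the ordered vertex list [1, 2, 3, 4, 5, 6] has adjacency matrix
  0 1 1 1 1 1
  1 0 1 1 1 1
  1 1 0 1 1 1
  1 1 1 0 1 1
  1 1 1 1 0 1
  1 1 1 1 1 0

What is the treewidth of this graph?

A width-5 tree decomposition is:
Bags: B1 = {1, 2, 3, 4, 5, 6}
Tree: (single bag)
A single bag containing all 6 vertices is trivially a valid decomposition of width 5. For the lower bound, the 6 vertices {1, 2, 3, 4, 5, 6} are pairwise adjacent, and any tree decomposition puts a clique entirely inside one bag — forcing width ≥ 5. Combining the bounds, tw(G) = 5.

5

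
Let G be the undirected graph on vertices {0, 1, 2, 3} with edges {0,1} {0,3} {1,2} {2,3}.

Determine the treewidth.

2

A width-2 tree decomposition is:
Bags: B1 = {0, 1, 3}  B2 = {1, 2, 3}
Tree: B1–B2
Each bag holds 3 vertices, so the decomposition has width 2, which upper-bounds the treewidth. Since 1–0–3–2–1 is a cycle in G, G is not acyclic. Forests are exactly the graphs of treewidth ≤ 1, so tw(G) ≥ 2. Combining the bounds, tw(G) = 2.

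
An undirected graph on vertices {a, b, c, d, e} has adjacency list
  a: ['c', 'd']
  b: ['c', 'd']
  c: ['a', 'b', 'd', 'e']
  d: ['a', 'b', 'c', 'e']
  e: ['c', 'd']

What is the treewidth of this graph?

A width-2 tree decomposition is:
Bags: B1 = {c, d, e}  B2 = {a, c, d}  B3 = {b, c, d}
Tree: B1–B2, B1–B3
Every bag has size at most 3, so the width is 3 − 1 = 2 and tw(G) ≤ 2. On the other hand G contains the 3-clique {c, d, e}. A clique must lie in a single bag of any decomposition, so no decomposition can have width below 2. Therefore the treewidth is 2.

2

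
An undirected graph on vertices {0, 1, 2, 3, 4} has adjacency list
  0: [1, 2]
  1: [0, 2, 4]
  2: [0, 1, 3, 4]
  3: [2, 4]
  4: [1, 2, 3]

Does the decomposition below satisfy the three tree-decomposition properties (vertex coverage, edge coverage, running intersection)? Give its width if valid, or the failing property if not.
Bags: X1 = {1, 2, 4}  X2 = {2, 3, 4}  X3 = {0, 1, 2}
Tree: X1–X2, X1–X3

Yes; width 2.

Every vertex of G appears in some bag (union = {0, 1, 2, 3, 4}); every edge is covered by a bag; and for each vertex v the set of bags containing v is connected in the bag tree. The decomposition is therefore valid. The largest bag has 3 vertices, so the width is 2.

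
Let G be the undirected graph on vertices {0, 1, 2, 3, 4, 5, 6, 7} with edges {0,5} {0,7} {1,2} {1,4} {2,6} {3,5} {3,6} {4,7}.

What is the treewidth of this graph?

A width-2 tree decomposition is:
Bags: B1 = {3, 5, 6}  B2 = {0, 5, 6}  B3 = {0, 6, 7}  B4 = {4, 6, 7}  B5 = {1, 4, 6}  B6 = {1, 2, 6}
Tree: B1–B2, B2–B3, B3–B4, B4–B5, B5–B6
Every bag has size at most 3, so the width is 3 − 1 = 2 and tw(G) ≤ 2. For the lower bound, G contains the cycle 6–3–5–0–7–4–1–2–6, so G is not a forest; only forests have treewidth ≤ 1, hence tw(G) ≥ 2. The upper and lower bounds meet at 2, so that is the treewidth.

2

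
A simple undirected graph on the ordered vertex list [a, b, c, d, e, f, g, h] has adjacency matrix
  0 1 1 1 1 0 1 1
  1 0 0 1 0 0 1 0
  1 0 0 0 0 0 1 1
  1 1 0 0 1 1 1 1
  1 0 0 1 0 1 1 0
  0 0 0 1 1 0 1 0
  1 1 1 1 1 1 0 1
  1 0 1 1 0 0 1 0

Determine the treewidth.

3

A width-3 tree decomposition is:
Bags: B1 = {a, c, g, h}  B2 = {a, d, g, h}  B3 = {a, d, e, g}  B4 = {d, e, f, g}  B5 = {a, b, d, g}
Tree: B1–B2, B2–B3, B3–B4, B2–B5
The largest bag has 4 vertices, giving width 3; this decomposition certifies tw(G) ≤ 3. For the lower bound, the 4 vertices {a, d, e, g} are pairwise adjacent, and any tree decomposition puts a clique entirely inside one bag — forcing width ≥ 3. Therefore the treewidth is 3.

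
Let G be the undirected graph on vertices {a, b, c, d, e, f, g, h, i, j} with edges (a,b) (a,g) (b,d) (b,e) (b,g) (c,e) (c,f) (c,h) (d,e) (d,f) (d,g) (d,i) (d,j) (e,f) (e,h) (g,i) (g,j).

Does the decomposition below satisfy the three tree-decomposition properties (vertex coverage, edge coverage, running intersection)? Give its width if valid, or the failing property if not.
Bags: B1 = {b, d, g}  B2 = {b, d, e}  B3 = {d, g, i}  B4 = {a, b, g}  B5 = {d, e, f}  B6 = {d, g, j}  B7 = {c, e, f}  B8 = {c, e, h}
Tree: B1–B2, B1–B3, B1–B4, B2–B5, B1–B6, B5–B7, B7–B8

Yes; width 2.

Vertex coverage: the bags together contain {a, b, c, d, e, f, g, h, i, j}, the full vertex set. Edge coverage: each edge of G has both endpoints in at least one bag. Running intersection: for every vertex, the bags containing it form a connected subtree. All three properties hold, so this is a valid tree decomposition of width max|bag| − 1 = 2, and hence tw(G) ≤ 2.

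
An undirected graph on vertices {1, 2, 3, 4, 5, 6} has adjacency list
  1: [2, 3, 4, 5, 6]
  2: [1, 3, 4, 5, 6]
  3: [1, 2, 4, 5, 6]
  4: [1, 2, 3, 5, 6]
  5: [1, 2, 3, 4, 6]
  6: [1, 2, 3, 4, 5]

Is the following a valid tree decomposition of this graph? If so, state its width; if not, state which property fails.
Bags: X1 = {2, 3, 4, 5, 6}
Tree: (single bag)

A tree decomposition must satisfy three properties: every vertex lies in some bag; for every edge, both endpoints lie together in some bag; and for every vertex, the bags containing it form a connected subtree. Here vertex 1 appears in no bag, so the decomposition is invalid.

No — vertex 1 appears in no bag.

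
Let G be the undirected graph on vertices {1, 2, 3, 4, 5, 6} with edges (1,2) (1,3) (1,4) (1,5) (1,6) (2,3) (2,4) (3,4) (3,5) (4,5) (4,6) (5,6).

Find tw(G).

A width-3 tree decomposition is:
Bags: B1 = {1, 2, 3, 4}  B2 = {1, 3, 4, 5}  B3 = {1, 4, 5, 6}
Tree: B1–B2, B2–B3
Each bag holds 4 vertices, so the decomposition has width 3, which upper-bounds the treewidth. On the other hand G contains the 4-clique {1, 2, 3, 4}. A clique must lie in a single bag of any decomposition, so no decomposition can have width below 3. The upper and lower bounds meet at 3, so that is the treewidth.

3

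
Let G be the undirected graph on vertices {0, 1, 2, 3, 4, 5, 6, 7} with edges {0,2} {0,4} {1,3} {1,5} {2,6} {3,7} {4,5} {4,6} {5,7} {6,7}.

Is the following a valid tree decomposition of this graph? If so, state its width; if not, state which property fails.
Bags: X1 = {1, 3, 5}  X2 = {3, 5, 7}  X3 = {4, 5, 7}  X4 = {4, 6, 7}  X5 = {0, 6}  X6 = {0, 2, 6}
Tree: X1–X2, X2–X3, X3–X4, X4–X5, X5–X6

A tree decomposition must satisfy three properties: every vertex lies in some bag; for every edge, both endpoints lie together in some bag; and for every vertex, the bags containing it form a connected subtree. Here edge (4,0) lies in no bag, so the decomposition is invalid.

No — edge (4,0) lies in no bag.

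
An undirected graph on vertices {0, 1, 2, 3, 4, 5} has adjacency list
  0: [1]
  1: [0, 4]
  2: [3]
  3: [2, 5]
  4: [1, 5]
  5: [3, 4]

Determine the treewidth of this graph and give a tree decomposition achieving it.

Treewidth 1.
One optimal decomposition is:
Bags: B1 = {4, 5}  B2 = {3, 5}  B3 = {2, 3}  B4 = {1, 4}  B5 = {0, 1}
Tree: B1–B2, B2–B3, B1–B4, B4–B5

Each bag holds 2 vertices, so the decomposition has width 1, which upper-bounds the treewidth. Any graph with an edge has treewidth ≥ 1, and G has the edge 4–5. Combining the bounds, tw(G) = 1.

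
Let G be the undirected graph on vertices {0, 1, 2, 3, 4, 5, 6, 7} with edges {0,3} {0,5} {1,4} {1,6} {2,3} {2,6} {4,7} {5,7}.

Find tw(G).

A width-2 tree decomposition is:
Bags: B1 = {1, 2, 6}  B2 = {1, 2, 4}  B3 = {2, 4, 7}  B4 = {2, 5, 7}  B5 = {0, 2, 5}  B6 = {0, 2, 3}
Tree: B1–B2, B2–B3, B3–B4, B4–B5, B5–B6
The largest bag has 3 vertices, giving width 2; this decomposition certifies tw(G) ≤ 2. Since 2–6–1–4–7–5–0–3–2 is a cycle in G, G is not acyclic. Forests are exactly the graphs of treewidth ≤ 1, so tw(G) ≥ 2. Combining the bounds, tw(G) = 2.

2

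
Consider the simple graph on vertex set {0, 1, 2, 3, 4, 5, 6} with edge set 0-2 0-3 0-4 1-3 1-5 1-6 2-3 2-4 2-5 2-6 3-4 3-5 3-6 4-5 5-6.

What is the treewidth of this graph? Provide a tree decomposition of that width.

Every bag has size at most 4, so the width is 4 − 1 = 3 and tw(G) ≤ 3. On the other hand G contains the 4-clique {1, 3, 5, 6}. A clique must lie in a single bag of any decomposition, so no decomposition can have width below 3. The upper and lower bounds meet at 3, so that is the treewidth.

Treewidth 3.
Bags: B1 = {1, 3, 5, 6}  B2 = {2, 3, 5, 6}  B3 = {2, 3, 4, 5}  B4 = {0, 2, 3, 4}
Tree: B1–B2, B2–B3, B3–B4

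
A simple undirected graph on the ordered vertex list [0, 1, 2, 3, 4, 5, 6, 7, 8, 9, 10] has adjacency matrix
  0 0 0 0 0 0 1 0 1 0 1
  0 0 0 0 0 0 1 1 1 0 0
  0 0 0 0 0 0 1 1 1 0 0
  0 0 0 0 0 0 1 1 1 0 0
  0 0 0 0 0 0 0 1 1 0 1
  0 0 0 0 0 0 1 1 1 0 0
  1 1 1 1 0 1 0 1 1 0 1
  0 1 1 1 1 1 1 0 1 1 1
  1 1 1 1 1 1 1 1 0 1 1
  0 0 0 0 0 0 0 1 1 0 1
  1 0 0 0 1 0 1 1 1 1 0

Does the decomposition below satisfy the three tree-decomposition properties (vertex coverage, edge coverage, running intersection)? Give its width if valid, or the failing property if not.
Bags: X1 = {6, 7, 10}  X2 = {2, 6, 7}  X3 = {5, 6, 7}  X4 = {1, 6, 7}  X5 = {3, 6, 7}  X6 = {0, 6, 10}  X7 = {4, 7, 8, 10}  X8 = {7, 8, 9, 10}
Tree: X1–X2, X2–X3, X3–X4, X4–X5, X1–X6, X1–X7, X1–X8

No — edge (8,6) lies in no bag.

A tree decomposition must satisfy three properties: every vertex lies in some bag; for every edge, both endpoints lie together in some bag; and for every vertex, the bags containing it form a connected subtree. Here edge (8,6) lies in no bag, so the decomposition is invalid.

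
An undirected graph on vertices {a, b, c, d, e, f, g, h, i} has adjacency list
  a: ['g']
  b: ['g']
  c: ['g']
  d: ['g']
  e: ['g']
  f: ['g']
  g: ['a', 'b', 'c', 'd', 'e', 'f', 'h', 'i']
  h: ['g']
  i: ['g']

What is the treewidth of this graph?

1

A width-1 tree decomposition is:
Bags: B1 = {g, h}  B2 = {c, g}  B3 = {g, i}  B4 = {b, g}  B5 = {a, g}  B6 = {d, g}  B7 = {e, g}  B8 = {f, g}
Tree: B1–B2, B2–B3, B2–B4, B4–B5, B1–B6, B1–B7, B4–B8
Every bag has size at most 2, so the width is 2 − 1 = 1 and tw(G) ≤ 1. Any graph with an edge has treewidth ≥ 1, and G has the edge h–g. Combining the bounds, tw(G) = 1.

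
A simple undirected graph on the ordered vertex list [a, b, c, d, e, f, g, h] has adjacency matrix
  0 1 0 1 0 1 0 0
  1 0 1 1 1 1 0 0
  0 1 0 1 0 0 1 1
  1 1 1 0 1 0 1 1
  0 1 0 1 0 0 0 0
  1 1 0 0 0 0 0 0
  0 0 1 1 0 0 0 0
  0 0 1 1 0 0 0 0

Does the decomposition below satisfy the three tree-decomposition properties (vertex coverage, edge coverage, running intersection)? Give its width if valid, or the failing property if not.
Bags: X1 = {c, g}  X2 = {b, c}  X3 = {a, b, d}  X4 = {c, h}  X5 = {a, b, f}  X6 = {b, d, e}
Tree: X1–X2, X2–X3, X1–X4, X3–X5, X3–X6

No — edge (d,g) lies in no bag.

A tree decomposition must satisfy three properties: every vertex lies in some bag; for every edge, both endpoints lie together in some bag; and for every vertex, the bags containing it form a connected subtree. Here edge (d,g) lies in no bag, so the decomposition is invalid.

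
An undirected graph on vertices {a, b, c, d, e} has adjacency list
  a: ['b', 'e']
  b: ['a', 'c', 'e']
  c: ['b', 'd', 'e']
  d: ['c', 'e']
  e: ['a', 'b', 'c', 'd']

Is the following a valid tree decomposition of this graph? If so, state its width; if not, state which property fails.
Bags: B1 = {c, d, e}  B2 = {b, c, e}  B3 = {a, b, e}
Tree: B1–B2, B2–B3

Every vertex of G appears in some bag (union = {a, b, c, d, e}); every edge is covered by a bag; and for each vertex v the set of bags containing v is connected in the bag tree. The decomposition is therefore valid. The largest bag has 3 vertices, so the width is 2.

Yes; width 2.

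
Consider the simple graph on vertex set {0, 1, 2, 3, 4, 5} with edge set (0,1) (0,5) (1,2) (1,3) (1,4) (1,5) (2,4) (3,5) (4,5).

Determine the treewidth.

A width-2 tree decomposition is:
Bags: B1 = {1, 3, 5}  B2 = {0, 1, 5}  B3 = {1, 4, 5}  B4 = {1, 2, 4}
Tree: B1–B2, B2–B3, B3–B4
Each bag holds 3 vertices, so the decomposition has width 2, which upper-bounds the treewidth. On the other hand G contains the 3-clique {1, 2, 4}. A clique must lie in a single bag of any decomposition, so no decomposition can have width below 2. Therefore the treewidth is 2.

2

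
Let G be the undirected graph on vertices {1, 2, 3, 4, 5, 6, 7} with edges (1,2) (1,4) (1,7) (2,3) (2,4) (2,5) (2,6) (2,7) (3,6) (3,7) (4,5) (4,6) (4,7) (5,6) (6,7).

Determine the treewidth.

3

A width-3 tree decomposition is:
Bags: B1 = {2, 4, 6, 7}  B2 = {1, 2, 4, 7}  B3 = {2, 3, 6, 7}  B4 = {2, 4, 5, 6}
Tree: B1–B2, B1–B3, B1–B4
Each bag holds 4 vertices, so the decomposition has width 3, which upper-bounds the treewidth. For the lower bound, the 4 vertices {2, 3, 6, 7} are pairwise adjacent, and any tree decomposition puts a clique entirely inside one bag — forcing width ≥ 3. Combining the bounds, tw(G) = 3.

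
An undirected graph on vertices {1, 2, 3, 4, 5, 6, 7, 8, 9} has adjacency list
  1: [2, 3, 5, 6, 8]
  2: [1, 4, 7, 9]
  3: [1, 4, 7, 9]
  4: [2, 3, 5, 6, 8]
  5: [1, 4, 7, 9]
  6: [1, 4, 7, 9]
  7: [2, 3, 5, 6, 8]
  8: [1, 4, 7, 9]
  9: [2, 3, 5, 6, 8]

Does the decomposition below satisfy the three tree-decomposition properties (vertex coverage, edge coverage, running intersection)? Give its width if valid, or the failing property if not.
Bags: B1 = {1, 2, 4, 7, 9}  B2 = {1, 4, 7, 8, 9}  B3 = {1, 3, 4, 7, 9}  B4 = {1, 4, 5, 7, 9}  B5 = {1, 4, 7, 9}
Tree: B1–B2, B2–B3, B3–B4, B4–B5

No — vertex 6 appears in no bag.

A tree decomposition must satisfy three properties: every vertex lies in some bag; for every edge, both endpoints lie together in some bag; and for every vertex, the bags containing it form a connected subtree. Here vertex 6 appears in no bag, so the decomposition is invalid.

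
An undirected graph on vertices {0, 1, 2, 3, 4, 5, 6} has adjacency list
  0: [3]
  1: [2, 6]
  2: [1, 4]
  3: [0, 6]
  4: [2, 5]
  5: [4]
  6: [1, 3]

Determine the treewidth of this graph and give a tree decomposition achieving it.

The largest bag has 2 vertices, giving width 1; this decomposition certifies tw(G) ≤ 1. Since G has at least one edge (e.g. 5–4), it is not an edgeless graph, so tw(G) ≥ 1. Combining the bounds, tw(G) = 1.

Treewidth 1.
One such decomposition:
Bags: B1 = {4, 5}  B2 = {2, 4}  B3 = {1, 2}  B4 = {1, 6}  B5 = {3, 6}  B6 = {0, 3}
Tree: B1–B2, B2–B3, B3–B4, B4–B5, B5–B6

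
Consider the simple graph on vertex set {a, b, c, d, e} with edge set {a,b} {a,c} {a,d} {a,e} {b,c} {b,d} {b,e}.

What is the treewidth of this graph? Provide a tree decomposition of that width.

Treewidth 2.
One optimal decomposition is:
Bags: B1 = {a, b, c}  B2 = {a, b, d}  B3 = {a, b, e}
Tree: B1–B2, B2–B3

Each bag holds 3 vertices, so the decomposition has width 2, which upper-bounds the treewidth. Conversely, {a, b, d} is a clique of size 3, and the vertices of any clique must share a bag in every tree decomposition; so some bag has ≥ 3 vertices and tw(G) ≥ 2. Combining the bounds, tw(G) = 2.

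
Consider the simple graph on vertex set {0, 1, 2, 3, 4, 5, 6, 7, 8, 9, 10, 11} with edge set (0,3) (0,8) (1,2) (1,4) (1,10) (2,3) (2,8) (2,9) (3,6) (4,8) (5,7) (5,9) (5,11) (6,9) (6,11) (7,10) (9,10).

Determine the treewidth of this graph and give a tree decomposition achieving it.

Treewidth 3.
One such decomposition:
Bags: B1 = {0, 1, 4, 8}  B2 = {0, 1, 2, 8}  B3 = {0, 1, 2, 3}  B4 = {1, 2, 3, 10}  B5 = {2, 3, 9, 10}  B6 = {3, 6, 9, 10}  B7 = {6, 7, 9, 10}  B8 = {5, 6, 7, 9}  B9 = {5, 6, 7, 11}
Tree: B1–B2, B2–B3, B3–B4, B4–B5, B5–B6, B6–B7, B7–B8, B8–B9

Each bag holds 4 vertices, so the decomposition has width 3, which upper-bounds the treewidth. For the lower bound: the 4 vertex sets {0,4,8}, {1}, {2}, {3,6,9,10} are disjoint, each induces a connected subgraph, and every pair is joined by at least one edge of G. Contracting each set to a single vertex therefore yields K_{4} as a minor, and since treewidth is minor-monotone, tw(G) ≥ tw(K_{4}) = 3. Hence tw(G) = 3 exactly.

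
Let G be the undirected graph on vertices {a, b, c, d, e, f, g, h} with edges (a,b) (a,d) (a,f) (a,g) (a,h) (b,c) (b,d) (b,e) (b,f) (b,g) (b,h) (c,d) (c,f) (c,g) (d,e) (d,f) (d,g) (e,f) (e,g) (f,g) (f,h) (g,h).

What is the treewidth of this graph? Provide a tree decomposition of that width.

Treewidth 4.
One such decomposition:
Bags: B1 = {a, b, d, f, g}  B2 = {b, c, d, f, g}  B3 = {b, d, e, f, g}  B4 = {a, b, f, g, h}
Tree: B1–B2, B1–B3, B1–B4

The largest bag has 5 vertices, giving width 4; this decomposition certifies tw(G) ≤ 4. On the other hand G contains the 5-clique {b, d, e, f, g}. A clique must lie in a single bag of any decomposition, so no decomposition can have width below 4. Therefore the treewidth is 4.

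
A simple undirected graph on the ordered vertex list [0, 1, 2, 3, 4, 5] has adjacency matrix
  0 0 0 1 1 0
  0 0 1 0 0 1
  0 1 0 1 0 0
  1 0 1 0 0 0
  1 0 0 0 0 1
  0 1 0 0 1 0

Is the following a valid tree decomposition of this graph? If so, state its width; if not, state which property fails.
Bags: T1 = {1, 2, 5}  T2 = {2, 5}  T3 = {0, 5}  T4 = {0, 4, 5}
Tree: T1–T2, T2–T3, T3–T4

A tree decomposition must satisfy three properties: every vertex lies in some bag; for every edge, both endpoints lie together in some bag; and for every vertex, the bags containing it form a connected subtree. Here vertex 3 appears in no bag, so the decomposition is invalid.

No — vertex 3 appears in no bag.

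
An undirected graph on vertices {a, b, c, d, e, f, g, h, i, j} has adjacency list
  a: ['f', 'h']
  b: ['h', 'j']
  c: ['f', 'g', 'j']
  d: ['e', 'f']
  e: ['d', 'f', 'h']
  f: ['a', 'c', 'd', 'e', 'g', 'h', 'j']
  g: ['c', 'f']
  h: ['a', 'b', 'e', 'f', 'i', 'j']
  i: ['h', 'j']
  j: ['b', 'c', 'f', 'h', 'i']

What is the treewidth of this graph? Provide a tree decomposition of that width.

Treewidth 2.
Bags: B1 = {c, f, j}  B2 = {c, f, g}  B3 = {f, h, j}  B4 = {e, f, h}  B5 = {a, f, h}  B6 = {b, h, j}  B7 = {d, e, f}  B8 = {h, i, j}
Tree: B1–B2, B1–B3, B3–B4, B3–B5, B3–B6, B4–B7, B3–B8

Each bag holds 3 vertices, so the decomposition has width 2, which upper-bounds the treewidth. On the other hand G contains the 3-clique {d, e, f}. A clique must lie in a single bag of any decomposition, so no decomposition can have width below 2. Therefore the treewidth is 2.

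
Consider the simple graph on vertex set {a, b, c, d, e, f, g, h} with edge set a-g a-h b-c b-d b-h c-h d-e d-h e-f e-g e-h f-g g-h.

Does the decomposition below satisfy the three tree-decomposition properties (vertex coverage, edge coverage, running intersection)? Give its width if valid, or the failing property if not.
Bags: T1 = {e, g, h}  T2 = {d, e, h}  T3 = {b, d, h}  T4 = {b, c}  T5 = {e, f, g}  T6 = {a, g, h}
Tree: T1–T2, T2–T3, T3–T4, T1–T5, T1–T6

No — edge (h,c) lies in no bag.

A tree decomposition must satisfy three properties: every vertex lies in some bag; for every edge, both endpoints lie together in some bag; and for every vertex, the bags containing it form a connected subtree. Here edge (h,c) lies in no bag, so the decomposition is invalid.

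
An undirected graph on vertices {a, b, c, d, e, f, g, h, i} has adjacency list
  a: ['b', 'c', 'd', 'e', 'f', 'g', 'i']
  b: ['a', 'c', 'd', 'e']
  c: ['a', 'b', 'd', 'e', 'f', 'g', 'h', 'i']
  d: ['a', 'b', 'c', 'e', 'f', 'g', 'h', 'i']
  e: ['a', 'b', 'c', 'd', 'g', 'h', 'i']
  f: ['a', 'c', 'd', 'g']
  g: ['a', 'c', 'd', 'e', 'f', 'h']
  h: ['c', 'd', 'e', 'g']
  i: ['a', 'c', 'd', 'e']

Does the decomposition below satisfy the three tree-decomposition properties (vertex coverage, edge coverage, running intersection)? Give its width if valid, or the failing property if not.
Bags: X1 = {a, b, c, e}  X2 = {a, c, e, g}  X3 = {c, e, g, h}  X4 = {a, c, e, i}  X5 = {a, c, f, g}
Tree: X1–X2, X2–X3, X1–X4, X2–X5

A tree decomposition must satisfy three properties: every vertex lies in some bag; for every edge, both endpoints lie together in some bag; and for every vertex, the bags containing it form a connected subtree. Here vertex d appears in no bag, so the decomposition is invalid.

No — vertex d appears in no bag.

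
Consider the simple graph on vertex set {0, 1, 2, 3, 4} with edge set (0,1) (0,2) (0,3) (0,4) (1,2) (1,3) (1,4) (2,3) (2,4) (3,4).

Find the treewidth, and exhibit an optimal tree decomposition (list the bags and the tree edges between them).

Treewidth 4.
One such decomposition:
Bags: B1 = {0, 1, 2, 3, 4}
Tree: (single bag)

With just one bag of size 5, the width is 5 − 1 = 4, so tw(G) ≤ 4. On the other hand G contains the 5-clique {0, 1, 2, 3, 4}. A clique must lie in a single bag of any decomposition, so no decomposition can have width below 4. Therefore the treewidth is 4.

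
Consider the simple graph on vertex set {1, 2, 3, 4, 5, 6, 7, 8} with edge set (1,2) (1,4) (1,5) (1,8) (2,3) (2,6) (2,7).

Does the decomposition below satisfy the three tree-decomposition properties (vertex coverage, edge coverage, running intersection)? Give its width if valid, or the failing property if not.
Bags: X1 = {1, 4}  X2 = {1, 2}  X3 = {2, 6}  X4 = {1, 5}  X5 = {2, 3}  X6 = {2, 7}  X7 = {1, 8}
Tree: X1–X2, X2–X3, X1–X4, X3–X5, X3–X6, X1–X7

Yes; width 1.

Every vertex of G appears in some bag (union = {1, 2, 3, 4, 5, 6, 7, 8}); every edge is covered by a bag; and for each vertex v the set of bags containing v is connected in the bag tree. The decomposition is therefore valid. The largest bag has 2 vertices, so the width is 1.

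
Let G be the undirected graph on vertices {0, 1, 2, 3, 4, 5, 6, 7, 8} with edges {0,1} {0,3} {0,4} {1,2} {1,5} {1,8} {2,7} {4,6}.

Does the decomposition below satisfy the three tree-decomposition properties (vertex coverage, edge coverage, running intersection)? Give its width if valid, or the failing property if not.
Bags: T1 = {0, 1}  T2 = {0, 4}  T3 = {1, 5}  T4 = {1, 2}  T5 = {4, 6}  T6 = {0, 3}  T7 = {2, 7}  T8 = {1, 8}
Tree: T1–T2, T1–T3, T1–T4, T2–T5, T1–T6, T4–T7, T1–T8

Checking the three conditions: (i) the bags cover all of {0, 1, 2, 3, 4, 5, 6, 7, 8}; (ii) for each edge, some bag contains both endpoints; (iii) the bags containing any fixed vertex form a subtree. All hold, so the decomposition is valid with width 2 − 1 = 1.

Yes; width 1.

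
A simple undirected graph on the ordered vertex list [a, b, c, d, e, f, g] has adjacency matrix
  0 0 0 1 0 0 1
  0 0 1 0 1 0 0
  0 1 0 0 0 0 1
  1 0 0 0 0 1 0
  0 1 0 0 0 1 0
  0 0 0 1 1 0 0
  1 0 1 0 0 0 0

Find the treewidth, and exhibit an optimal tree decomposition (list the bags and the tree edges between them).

Each bag holds 3 vertices, so the decomposition has width 2, which upper-bounds the treewidth. Since d–f–e–b–c–g–a–d is a cycle in G, G is not acyclic. Forests are exactly the graphs of treewidth ≤ 1, so tw(G) ≥ 2. Combining the bounds, tw(G) = 2.

Treewidth 2.
One such decomposition:
Bags: B1 = {d, e, f}  B2 = {b, d, e}  B3 = {b, c, d}  B4 = {c, d, g}  B5 = {a, d, g}
Tree: B1–B2, B2–B3, B3–B4, B4–B5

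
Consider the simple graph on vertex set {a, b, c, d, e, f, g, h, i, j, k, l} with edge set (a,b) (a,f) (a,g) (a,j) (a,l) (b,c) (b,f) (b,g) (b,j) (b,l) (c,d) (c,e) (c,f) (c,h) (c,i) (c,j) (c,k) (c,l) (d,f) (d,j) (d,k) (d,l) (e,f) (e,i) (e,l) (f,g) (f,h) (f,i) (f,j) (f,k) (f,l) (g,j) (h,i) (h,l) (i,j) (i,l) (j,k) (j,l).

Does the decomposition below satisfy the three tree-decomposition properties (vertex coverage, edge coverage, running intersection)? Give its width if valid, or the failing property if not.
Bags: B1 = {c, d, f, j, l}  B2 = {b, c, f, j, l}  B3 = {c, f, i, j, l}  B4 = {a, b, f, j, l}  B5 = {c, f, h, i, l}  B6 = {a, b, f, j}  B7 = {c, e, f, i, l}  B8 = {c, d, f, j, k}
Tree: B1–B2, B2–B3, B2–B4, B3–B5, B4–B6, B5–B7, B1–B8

A tree decomposition must satisfy three properties: every vertex lies in some bag; for every edge, both endpoints lie together in some bag; and for every vertex, the bags containing it form a connected subtree. Here vertex g appears in no bag, so the decomposition is invalid.

No — vertex g appears in no bag.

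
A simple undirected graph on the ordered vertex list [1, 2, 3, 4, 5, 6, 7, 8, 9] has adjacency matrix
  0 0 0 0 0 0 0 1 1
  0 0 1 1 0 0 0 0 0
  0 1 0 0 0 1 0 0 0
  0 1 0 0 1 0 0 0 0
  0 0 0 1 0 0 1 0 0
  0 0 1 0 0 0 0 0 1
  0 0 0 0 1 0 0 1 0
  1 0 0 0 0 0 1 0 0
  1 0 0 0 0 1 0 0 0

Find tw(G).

2

A width-2 tree decomposition is:
Bags: B1 = {1, 8, 9}  B2 = {6, 8, 9}  B3 = {3, 6, 8}  B4 = {2, 3, 8}  B5 = {2, 4, 8}  B6 = {4, 5, 8}  B7 = {5, 7, 8}
Tree: B1–B2, B2–B3, B3–B4, B4–B5, B5–B6, B6–B7
The largest bag has 3 vertices, giving width 2; this decomposition certifies tw(G) ≤ 2. Since 8–1–9–6–3–2–4–5–7–8 is a cycle in G, G is not acyclic. Forests are exactly the graphs of treewidth ≤ 1, so tw(G) ≥ 2. Hence tw(G) = 2 exactly.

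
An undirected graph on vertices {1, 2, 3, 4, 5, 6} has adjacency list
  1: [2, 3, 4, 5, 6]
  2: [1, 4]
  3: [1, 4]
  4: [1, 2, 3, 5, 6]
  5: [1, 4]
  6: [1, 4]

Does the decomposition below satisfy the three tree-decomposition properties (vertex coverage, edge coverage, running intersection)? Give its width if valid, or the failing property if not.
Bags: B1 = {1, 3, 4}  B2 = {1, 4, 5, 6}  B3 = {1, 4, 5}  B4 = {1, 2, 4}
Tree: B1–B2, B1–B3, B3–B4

No — bags containing vertex 5 are not connected in the tree.

A tree decomposition must satisfy three properties: every vertex lies in some bag; for every edge, both endpoints lie together in some bag; and for every vertex, the bags containing it form a connected subtree. Here bags containing vertex 5 are not connected in the tree, so the decomposition is invalid.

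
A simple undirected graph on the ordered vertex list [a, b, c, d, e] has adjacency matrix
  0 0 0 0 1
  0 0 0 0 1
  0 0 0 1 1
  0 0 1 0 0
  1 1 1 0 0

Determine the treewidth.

1

A width-1 tree decomposition is:
Bags: B1 = {a, e}  B2 = {b, e}  B3 = {c, e}  B4 = {c, d}
Tree: B1–B2, B2–B3, B3–B4
Every bag has size at most 2, so the width is 2 − 1 = 1 and tw(G) ≤ 1. G has an edge, so its treewidth is at least 1. Combining the bounds, tw(G) = 1.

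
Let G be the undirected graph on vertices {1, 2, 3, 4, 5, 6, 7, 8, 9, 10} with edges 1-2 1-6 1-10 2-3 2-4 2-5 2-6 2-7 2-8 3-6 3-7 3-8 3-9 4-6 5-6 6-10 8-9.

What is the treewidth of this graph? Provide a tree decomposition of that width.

Treewidth 2.
One optimal decomposition is:
Bags: B1 = {2, 3, 6}  B2 = {2, 5, 6}  B3 = {1, 2, 6}  B4 = {1, 6, 10}  B5 = {2, 4, 6}  B6 = {2, 3, 8}  B7 = {3, 8, 9}  B8 = {2, 3, 7}
Tree: B1–B2, B1–B3, B3–B4, B3–B5, B1–B6, B6–B7, B1–B8

Every bag has size at most 3, so the width is 3 − 1 = 2 and tw(G) ≤ 2. For the lower bound, the 3 vertices {3, 8, 9} are pairwise adjacent, and any tree decomposition puts a clique entirely inside one bag — forcing width ≥ 2. Therefore the treewidth is 2.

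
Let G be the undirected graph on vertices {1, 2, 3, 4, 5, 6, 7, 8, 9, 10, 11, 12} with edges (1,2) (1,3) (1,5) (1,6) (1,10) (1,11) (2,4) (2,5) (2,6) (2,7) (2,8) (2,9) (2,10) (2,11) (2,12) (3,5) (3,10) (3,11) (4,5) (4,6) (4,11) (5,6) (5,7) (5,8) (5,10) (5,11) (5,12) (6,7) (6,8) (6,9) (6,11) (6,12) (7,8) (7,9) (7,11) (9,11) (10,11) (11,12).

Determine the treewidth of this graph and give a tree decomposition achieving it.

Every bag has size at most 5, so the width is 5 − 1 = 4 and tw(G) ≤ 4. Conversely, {2, 6, 7, 9, 11} is a clique of size 5, and the vertices of any clique must share a bag in every tree decomposition; so some bag has ≥ 5 vertices and tw(G) ≥ 4. Therefore the treewidth is 4.

Treewidth 4.
Bags: B1 = {2, 5, 6, 7, 11}  B2 = {2, 5, 6, 11, 12}  B3 = {1, 2, 5, 6, 11}  B4 = {2, 6, 7, 9, 11}  B5 = {1, 2, 5, 10, 11}  B6 = {2, 5, 6, 7, 8}  B7 = {1, 3, 5, 10, 11}  B8 = {2, 4, 5, 6, 11}
Tree: B1–B2, B2–B3, B1–B4, B3–B5, B1–B6, B5–B7, B3–B8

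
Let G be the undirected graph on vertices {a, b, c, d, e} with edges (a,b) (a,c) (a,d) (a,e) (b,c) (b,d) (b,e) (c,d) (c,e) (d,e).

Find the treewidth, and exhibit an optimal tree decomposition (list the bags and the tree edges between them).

With just one bag of size 5, the width is 5 − 1 = 4, so tw(G) ≤ 4. For the lower bound, the 5 vertices {a, b, c, d, e} are pairwise adjacent, and any tree decomposition puts a clique entirely inside one bag — forcing width ≥ 4. Combining the bounds, tw(G) = 4.

Treewidth 4.
Bags: B1 = {a, b, c, d, e}
Tree: (single bag)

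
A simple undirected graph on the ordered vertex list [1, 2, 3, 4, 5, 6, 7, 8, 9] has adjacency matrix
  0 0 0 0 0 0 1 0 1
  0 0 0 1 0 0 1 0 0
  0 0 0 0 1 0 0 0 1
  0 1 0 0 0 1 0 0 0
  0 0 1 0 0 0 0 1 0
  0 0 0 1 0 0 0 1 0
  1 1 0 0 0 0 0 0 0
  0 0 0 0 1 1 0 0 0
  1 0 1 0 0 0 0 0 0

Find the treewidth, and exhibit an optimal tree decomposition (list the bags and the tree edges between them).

Treewidth 2.
One optimal decomposition is:
Bags: B1 = {2, 4, 6}  B2 = {2, 6, 8}  B3 = {2, 5, 8}  B4 = {2, 3, 5}  B5 = {2, 3, 9}  B6 = {1, 2, 9}  B7 = {1, 2, 7}
Tree: B1–B2, B2–B3, B3–B4, B4–B5, B5–B6, B6–B7

The largest bag has 3 vertices, giving width 2; this decomposition certifies tw(G) ≤ 2. Since 2–4–6–8–5–3–9–1–7–2 is a cycle in G, G is not acyclic. Forests are exactly the graphs of treewidth ≤ 1, so tw(G) ≥ 2. Therefore the treewidth is 2.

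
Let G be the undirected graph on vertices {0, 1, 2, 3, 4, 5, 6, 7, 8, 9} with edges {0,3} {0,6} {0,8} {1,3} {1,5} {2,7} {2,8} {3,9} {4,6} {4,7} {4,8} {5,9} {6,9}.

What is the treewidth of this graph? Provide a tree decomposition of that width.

Each bag holds 3 vertices, so the decomposition has width 2, which upper-bounds the treewidth. Since 7–2–8–4–7 is a cycle in G, G is not acyclic. Forests are exactly the graphs of treewidth ≤ 1, so tw(G) ≥ 2. The upper and lower bounds meet at 2, so that is the treewidth.

Treewidth 2.
One optimal decomposition is:
Bags: B1 = {2, 4, 7}  B2 = {2, 4, 8}  B3 = {4, 6, 8}  B4 = {0, 6, 8}  B5 = {0, 6, 9}  B6 = {0, 3, 9}  B7 = {3, 5, 9}  B8 = {1, 3, 5}
Tree: B1–B2, B2–B3, B3–B4, B4–B5, B5–B6, B6–B7, B7–B8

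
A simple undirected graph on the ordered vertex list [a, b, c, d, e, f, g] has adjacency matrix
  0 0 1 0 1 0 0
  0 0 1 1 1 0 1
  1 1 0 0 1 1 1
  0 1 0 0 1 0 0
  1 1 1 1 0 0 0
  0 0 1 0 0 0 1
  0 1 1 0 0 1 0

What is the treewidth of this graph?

A width-2 tree decomposition is:
Bags: B1 = {b, c, e}  B2 = {b, c, g}  B3 = {b, d, e}  B4 = {a, c, e}  B5 = {c, f, g}
Tree: B1–B2, B1–B3, B1–B4, B2–B5
The largest bag has 3 vertices, giving width 2; this decomposition certifies tw(G) ≤ 2. On the other hand G contains the 3-clique {b, d, e}. A clique must lie in a single bag of any decomposition, so no decomposition can have width below 2. The upper and lower bounds meet at 2, so that is the treewidth.

2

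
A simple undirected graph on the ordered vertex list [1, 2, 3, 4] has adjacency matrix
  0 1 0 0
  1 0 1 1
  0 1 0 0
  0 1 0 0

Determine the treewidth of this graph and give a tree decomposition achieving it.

Every bag has size at most 2, so the width is 2 − 1 = 1 and tw(G) ≤ 1. Since G has at least one edge (e.g. 4–2), it is not an edgeless graph, so tw(G) ≥ 1. The upper and lower bounds meet at 1, so that is the treewidth.

Treewidth 1.
Bags: B1 = {2, 4}  B2 = {1, 2}  B3 = {2, 3}
Tree: B1–B2, B2–B3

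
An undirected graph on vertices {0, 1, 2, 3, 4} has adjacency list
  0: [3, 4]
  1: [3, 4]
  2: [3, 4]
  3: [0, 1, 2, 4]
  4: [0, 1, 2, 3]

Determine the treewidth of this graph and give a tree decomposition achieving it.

Treewidth 2.
One such decomposition:
Bags: B1 = {0, 3, 4}  B2 = {2, 3, 4}  B3 = {1, 3, 4}
Tree: B1–B2, B2–B3

Every bag has size at most 3, so the width is 3 − 1 = 2 and tw(G) ≤ 2. For the lower bound, the 3 vertices {0, 3, 4} are pairwise adjacent, and any tree decomposition puts a clique entirely inside one bag — forcing width ≥ 2. Hence tw(G) = 2 exactly.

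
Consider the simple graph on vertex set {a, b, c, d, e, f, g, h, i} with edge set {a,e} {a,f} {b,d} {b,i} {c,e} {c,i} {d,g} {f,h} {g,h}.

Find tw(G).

2

A width-2 tree decomposition is:
Bags: B1 = {a, e, f}  B2 = {c, e, f}  B3 = {c, f, i}  B4 = {b, f, i}  B5 = {b, d, f}  B6 = {d, f, g}  B7 = {f, g, h}
Tree: B1–B2, B2–B3, B3–B4, B4–B5, B5–B6, B6–B7
Every bag has size at most 3, so the width is 3 − 1 = 2 and tw(G) ≤ 2. For the lower bound, G contains the cycle f–a–e–c–i–b–d–g–h–f, so G is not a forest; only forests have treewidth ≤ 1, hence tw(G) ≥ 2. Combining the bounds, tw(G) = 2.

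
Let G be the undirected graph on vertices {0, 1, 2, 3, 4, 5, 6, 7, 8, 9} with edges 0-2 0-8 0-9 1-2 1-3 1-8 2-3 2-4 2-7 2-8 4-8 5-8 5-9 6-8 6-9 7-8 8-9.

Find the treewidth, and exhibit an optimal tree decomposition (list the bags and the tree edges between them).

Treewidth 2.
Bags: B1 = {2, 7, 8}  B2 = {1, 2, 8}  B3 = {0, 2, 8}  B4 = {1, 2, 3}  B5 = {2, 4, 8}  B6 = {0, 8, 9}  B7 = {5, 8, 9}  B8 = {6, 8, 9}
Tree: B1–B2, B1–B3, B2–B4, B2–B5, B3–B6, B6–B7, B6–B8

Every bag has size at most 3, so the width is 3 − 1 = 2 and tw(G) ≤ 2. For the lower bound, the 3 vertices {0, 8, 9} are pairwise adjacent, and any tree decomposition puts a clique entirely inside one bag — forcing width ≥ 2. The upper and lower bounds meet at 2, so that is the treewidth.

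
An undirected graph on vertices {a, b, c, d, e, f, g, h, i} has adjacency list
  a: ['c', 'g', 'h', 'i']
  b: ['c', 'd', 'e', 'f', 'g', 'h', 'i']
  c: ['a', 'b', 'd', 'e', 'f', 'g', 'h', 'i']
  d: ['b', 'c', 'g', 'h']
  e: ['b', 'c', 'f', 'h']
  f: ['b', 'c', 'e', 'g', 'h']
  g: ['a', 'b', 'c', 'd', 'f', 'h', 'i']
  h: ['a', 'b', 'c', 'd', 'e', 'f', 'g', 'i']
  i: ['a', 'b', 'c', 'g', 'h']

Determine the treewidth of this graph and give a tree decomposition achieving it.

Treewidth 4.
One optimal decomposition is:
Bags: B1 = {b, c, e, f, h}  B2 = {b, c, f, g, h}  B3 = {b, c, g, h, i}  B4 = {a, c, g, h, i}  B5 = {b, c, d, g, h}
Tree: B1–B2, B2–B3, B3–B4, B2–B5

Every bag has size at most 5, so the width is 5 − 1 = 4 and tw(G) ≤ 4. Conversely, {a, c, g, h, i} is a clique of size 5, and the vertices of any clique must share a bag in every tree decomposition; so some bag has ≥ 5 vertices and tw(G) ≥ 4. Hence tw(G) = 4 exactly.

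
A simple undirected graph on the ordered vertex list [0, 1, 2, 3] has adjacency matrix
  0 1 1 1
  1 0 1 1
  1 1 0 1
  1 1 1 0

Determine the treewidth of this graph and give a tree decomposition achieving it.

Treewidth 3.
One such decomposition:
Bags: B1 = {0, 1, 2, 3}
Tree: (single bag)

A single bag containing all 4 vertices is trivially a valid decomposition of width 3. Conversely, {0, 1, 2, 3} is a clique of size 4, and the vertices of any clique must share a bag in every tree decomposition; so some bag has ≥ 4 vertices and tw(G) ≥ 3. Therefore the treewidth is 3.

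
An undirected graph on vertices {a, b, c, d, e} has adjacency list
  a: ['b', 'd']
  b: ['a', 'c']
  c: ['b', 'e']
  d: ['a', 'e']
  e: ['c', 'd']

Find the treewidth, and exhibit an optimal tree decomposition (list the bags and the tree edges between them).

Treewidth 2.
One optimal decomposition is:
Bags: B1 = {a, b, d}  B2 = {b, d, e}  B3 = {b, c, e}
Tree: B1–B2, B2–B3

Each bag holds 3 vertices, so the decomposition has width 2, which upper-bounds the treewidth. For the lower bound, G contains the cycle b–a–d–e–c–b, so G is not a forest; only forests have treewidth ≤ 1, hence tw(G) ≥ 2. The upper and lower bounds meet at 2, so that is the treewidth.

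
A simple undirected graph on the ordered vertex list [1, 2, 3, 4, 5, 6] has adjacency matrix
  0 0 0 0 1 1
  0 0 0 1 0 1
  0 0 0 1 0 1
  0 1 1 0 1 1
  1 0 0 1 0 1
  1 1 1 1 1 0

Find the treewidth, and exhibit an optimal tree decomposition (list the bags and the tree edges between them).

Every bag has size at most 3, so the width is 3 − 1 = 2 and tw(G) ≤ 2. Conversely, {1, 5, 6} is a clique of size 3, and the vertices of any clique must share a bag in every tree decomposition; so some bag has ≥ 3 vertices and tw(G) ≥ 2. Combining the bounds, tw(G) = 2.

Treewidth 2.
One optimal decomposition is:
Bags: B1 = {3, 4, 6}  B2 = {2, 4, 6}  B3 = {4, 5, 6}  B4 = {1, 5, 6}
Tree: B1–B2, B2–B3, B3–B4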